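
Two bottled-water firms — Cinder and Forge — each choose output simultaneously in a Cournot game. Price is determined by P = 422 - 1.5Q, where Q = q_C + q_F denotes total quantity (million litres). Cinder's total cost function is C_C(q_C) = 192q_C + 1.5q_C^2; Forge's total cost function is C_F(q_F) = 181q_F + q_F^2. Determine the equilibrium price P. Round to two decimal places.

319.86

Cinder's profit: π_C = (422 - 1.5Q)q_C - (192q_C + (3/2)q_C²). Setting ∂π_C/∂q_C = 0: 230 - 6q_C - (3/2)(q_F) = 0.
Forge's first-order condition: 241 - 5q_F - (3/2)(q_C) = 0.
Best responses: q_C = (230 - (3/2)q_F)/6, q_F = (241 - (3/2)q_C)/5.
Solving the pair: q_C = 28.4144, q_F = 1468/37.
Total output Q = 68.0901, so price P = 422 - (3/2)·68.0901 = 319.8649.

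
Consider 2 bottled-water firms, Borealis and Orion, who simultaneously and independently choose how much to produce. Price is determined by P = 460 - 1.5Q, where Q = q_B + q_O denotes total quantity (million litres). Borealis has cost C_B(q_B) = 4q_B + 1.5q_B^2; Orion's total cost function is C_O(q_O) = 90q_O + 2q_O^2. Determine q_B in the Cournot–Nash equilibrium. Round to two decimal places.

66.34

Borealis's profit: π_B = (460 - 1.5Q)q_B - (4q_B + (3/2)q_B²). Setting ∂π_B/∂q_B = 0: 456 - 6q_B - (3/2)(q_O) = 0.
Orion's first-order condition: 370 - 7q_O - (3/2)(q_B) = 0.
Rearranging gives the reaction functions q_B = (456 - (3/2)q_O)/6 and q_O = (370 - (3/2)q_B)/7.
Substituting one into the other gives q_B = 66.3396 and q_O = 38.6415.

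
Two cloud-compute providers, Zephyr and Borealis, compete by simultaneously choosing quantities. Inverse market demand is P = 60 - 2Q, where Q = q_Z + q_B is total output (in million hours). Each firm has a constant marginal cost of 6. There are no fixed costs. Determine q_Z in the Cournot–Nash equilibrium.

9

Each firm earns π_i = (60 - 2Q)q_i - 6q_i.
First-order condition (treating rivals' output as given): 54 - 4q_i - 2q_j = 0.
By symmetry each firm produces the same amount; substituting q_j = q_i yields q_i = 54/6 = 9.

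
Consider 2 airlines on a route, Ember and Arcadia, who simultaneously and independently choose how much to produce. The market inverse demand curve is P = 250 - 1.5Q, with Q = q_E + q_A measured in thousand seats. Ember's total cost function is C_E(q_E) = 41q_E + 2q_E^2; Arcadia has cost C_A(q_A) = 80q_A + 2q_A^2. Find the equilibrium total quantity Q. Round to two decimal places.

Ember's profit: π_E = (250 - 1.5Q)q_E - (41q_E + 2q_E²). Setting ∂π_E/∂q_E = 0: 209 - 7q_E - (3/2)(q_A) = 0.
Arcadia's profit: π_A = (250 - 1.5Q)q_A - (80q_A + 2q_A²). Setting ∂π_A/∂q_A = 0: 170 - 7q_A - (3/2)(q_E) = 0.
Rearranging gives the reaction functions q_E = (209 - (3/2)q_A)/7 and q_A = (170 - (3/2)q_E)/7.
Substituting one into the other gives q_E = 25.8396 and q_A = 18.7487.
Total output Q = 25.8396 + 18.7487 = 758/17.

44.59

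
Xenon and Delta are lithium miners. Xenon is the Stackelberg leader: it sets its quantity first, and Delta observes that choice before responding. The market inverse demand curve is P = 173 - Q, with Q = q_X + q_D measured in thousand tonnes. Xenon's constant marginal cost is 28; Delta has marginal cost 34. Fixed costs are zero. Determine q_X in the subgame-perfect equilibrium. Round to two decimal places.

Solve by backward induction. Given q_X, the follower Delta maximises π_D = (173 - q_X - q_D)q_D - 34q_D.
Setting the follower's marginal profit to zero, 139 - q_X - 2q_D = 0, i.e. q_D = (139 - q_X)/2.
The leader anticipates this reaction. Substituting into P = 173 - Q gives P = 207/2 - (1/2)q_X, so π_X = (207/2 - (1/2)q_X)q_X - 28q_X.
The leader's first-order condition 151/2 - q_X = 0 yields q_X = 151/2.
Then q_D = (139 - 151/2)/2 = 127/4.

75.50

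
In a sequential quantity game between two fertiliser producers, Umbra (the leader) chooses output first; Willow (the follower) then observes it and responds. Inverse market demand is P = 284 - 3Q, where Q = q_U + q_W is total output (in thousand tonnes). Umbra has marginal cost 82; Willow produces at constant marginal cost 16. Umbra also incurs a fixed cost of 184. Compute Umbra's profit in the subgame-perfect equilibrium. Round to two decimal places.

586.67

The follower Willow best-responds to any q_U: π_W = (284 - 3Q)q_W - 16q_W.
Follower FOC: 268 - 3q_U - 6q_W = 0, so q_W(q_U) = (268 - 3q_U)/6.
The leader anticipates this reaction. Substituting into P = 284 - 3Q gives P = 150 - (3/2)q_U, so π_U = (150 - (3/2)q_U)q_U - 82q_U.
Leader FOC: 68 - 3q_U = 0, so q_U = 68/3.
Then q_W = (268 - 3·(68/3))/6 = 100/3.
Price P = 284 - 3·56 = 116.
Umbra's profit: (116 - 82)·(68/3) - 184 = 1760/3.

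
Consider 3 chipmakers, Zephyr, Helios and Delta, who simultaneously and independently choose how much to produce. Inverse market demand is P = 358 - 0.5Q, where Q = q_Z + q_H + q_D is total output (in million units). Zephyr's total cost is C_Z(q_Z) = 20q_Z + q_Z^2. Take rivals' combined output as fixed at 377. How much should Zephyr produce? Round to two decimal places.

With rivals' combined output fixed at 377, Zephyr's profit is π_Z = (358 - (1/2)·377 - (1/2)q_Z)q_Z - (20q_Z + q_Z²) = (339/2 - (1/2)q_Z)q_Z - (20q_Z + q_Z²).
∂π_Z/∂q_Z = 299/2 - 3q_Z = 0, so q_Z = 299/6.

49.83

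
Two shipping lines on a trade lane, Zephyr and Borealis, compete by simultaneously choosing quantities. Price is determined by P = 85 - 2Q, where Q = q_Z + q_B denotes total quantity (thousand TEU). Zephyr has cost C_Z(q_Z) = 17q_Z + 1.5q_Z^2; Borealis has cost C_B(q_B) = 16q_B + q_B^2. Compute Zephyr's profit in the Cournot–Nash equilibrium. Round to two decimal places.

176.70

Zephyr's profit: π_Z = (85 - 2Q)q_Z - (17q_Z + (3/2)q_Z²). Setting ∂π_Z/∂q_Z = 0: 68 - 7q_Z - 2(q_B) = 0.
Borealis's first-order condition: 69 - 6q_B - 2(q_Z) = 0.
Rearranging gives the reaction functions q_Z = (68 - 2q_B)/7 and q_B = (69 - 2q_Z)/6.
Solving the pair: q_Z = 135/19, q_B = 347/38.
Price P = 85 - 2·(617/38) = 998/19.
Zephyr's profit: (998/19)·(135/19) - 17·(135/19) - (3/2)(135/19)² = 176.6967.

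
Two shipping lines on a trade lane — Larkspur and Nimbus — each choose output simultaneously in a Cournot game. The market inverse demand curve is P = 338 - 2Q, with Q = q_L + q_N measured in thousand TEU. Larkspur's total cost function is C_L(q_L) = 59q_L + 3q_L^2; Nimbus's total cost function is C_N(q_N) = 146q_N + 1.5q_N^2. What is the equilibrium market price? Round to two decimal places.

249.18

Larkspur's profit: π_L = (338 - 2Q)q_L - (59q_L + 3q_L²). Setting ∂π_L/∂q_L = 0: 279 - 10q_L - 2(q_N) = 0.
Nimbus's profit: π_N = (338 - 2Q)q_N - (146q_N + (3/2)q_N²). Setting ∂π_N/∂q_N = 0: 192 - 7q_N - 2(q_L) = 0.
So q_L = (279 - 2q_N)/10 and q_N = (192 - 2q_L)/7.
Substituting one into the other gives q_L = 523/22 and q_N = 227/11.
Total output Q = 977/22, so price P = 338 - 2·(977/22) = 249.1818.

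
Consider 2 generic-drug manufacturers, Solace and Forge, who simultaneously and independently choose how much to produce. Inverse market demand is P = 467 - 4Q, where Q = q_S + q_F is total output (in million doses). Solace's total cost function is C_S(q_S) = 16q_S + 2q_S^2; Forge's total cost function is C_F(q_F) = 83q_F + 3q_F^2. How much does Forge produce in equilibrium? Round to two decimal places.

Solace's profit: π_S = (467 - 4Q)q_S - (16q_S + 2q_S²). Setting ∂π_S/∂q_S = 0: 451 - 12q_S - 4(q_F) = 0.
Forge's first-order condition: 384 - 14q_F - 4(q_S) = 0.
Best responses: q_S = (451 - 4q_F)/12, q_F = (384 - 4q_S)/14.
Solving the pair: q_S = 31.4342, q_F = 701/38.

18.45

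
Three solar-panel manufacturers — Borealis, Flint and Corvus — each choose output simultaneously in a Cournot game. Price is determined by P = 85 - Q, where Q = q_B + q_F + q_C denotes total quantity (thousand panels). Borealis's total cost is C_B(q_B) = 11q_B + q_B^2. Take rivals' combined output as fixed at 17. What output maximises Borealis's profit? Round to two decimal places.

14.25

With rivals' combined output fixed at 17, Borealis's profit is π_B = (85 - 17 - q_B)q_B - (11q_B + q_B²) = (68 - q_B)q_B - (11q_B + q_B²).
∂π_B/∂q_B = 57 - 4q_B = 0, so q_B = 57/4.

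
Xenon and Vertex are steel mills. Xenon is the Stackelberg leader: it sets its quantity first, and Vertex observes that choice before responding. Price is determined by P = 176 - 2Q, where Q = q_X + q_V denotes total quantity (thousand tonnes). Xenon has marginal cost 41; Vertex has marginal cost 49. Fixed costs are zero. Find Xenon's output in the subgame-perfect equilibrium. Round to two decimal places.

Solve by backward induction. Given q_X, the follower Vertex maximises π_V = (176 - 2q_X - 2q_V)q_V - 49q_V.
Follower FOC: 127 - 2q_X - 4q_V = 0, so q_V(q_X) = (127 - 2q_X)/4.
Xenon substitutes q_V(q_X) into its own profit: π_X = q_X(176 - 2q_X - (127 - 2q_X)/2) - 41q_X = (225/2 - q_X)q_X - 41q_X.
Maximising: ∂π_X/∂q_X = 143/2 - 2q_X = 0, giving q_X = 143/4.
Then q_V = (127 - 2·(143/4))/4 = 111/8.

35.75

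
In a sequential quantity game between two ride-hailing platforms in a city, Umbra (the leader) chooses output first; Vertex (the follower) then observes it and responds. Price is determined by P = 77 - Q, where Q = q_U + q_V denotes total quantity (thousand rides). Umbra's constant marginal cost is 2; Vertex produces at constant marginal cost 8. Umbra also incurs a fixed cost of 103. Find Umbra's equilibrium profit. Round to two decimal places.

The follower Vertex best-responds to any q_U: π_V = (77 - Q)q_V - 8q_V.
∂π_V/∂q_V = 69 - q_U - 2q_V = 0 gives the reaction function q_V = (69 - q_U)/2.
Umbra substitutes q_V(q_U) into its own profit: π_U = q_U(77 - q_U - (69 - q_U)/2) - 2q_U = (85/2 - (1/2)q_U)q_U - 2q_U.
Leader FOC: 81/2 - q_U = 0, so q_U = 81/2.
Then q_V = (69 - 81/2)/2 = 57/4.
Price P = 77 - 219/4 = 89/4.
Umbra's profit: (89/4 - 2)·(81/2) - 103 = 717.1250.

717.13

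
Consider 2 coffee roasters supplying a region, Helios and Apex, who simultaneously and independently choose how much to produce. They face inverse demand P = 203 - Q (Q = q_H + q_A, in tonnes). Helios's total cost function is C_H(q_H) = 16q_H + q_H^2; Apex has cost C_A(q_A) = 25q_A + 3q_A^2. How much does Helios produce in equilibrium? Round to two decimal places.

Helios's profit: π_H = (203 - Q)q_H - (16q_H + q_H²). Setting ∂π_H/∂q_H = 0: 187 - 4q_H - (q_A) = 0.
Apex's first-order condition: 178 - 8q_A - (q_H) = 0.
So q_H = (187 - q_A)/4 and q_A = (178 - q_H)/8.
Substituting one into the other gives q_H = 1318/31 and q_A = 525/31.

42.52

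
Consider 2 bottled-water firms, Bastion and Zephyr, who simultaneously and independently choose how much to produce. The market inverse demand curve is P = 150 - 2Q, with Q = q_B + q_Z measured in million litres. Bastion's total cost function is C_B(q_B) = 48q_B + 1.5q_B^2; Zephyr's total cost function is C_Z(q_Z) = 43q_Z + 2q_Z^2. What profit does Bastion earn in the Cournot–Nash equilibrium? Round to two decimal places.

Bastion's profit: π_B = (150 - 2Q)q_B - (48q_B + (3/2)q_B²). Setting ∂π_B/∂q_B = 0: 102 - 7q_B - 2(q_Z) = 0.
Zephyr's profit: π_Z = (150 - 2Q)q_Z - (43q_Z + 2q_Z²). Setting ∂π_Z/∂q_Z = 0: 107 - 8q_Z - 2(q_B) = 0.
Best responses: q_B = (102 - 2q_Z)/7, q_Z = (107 - 2q_B)/8.
Solving the pair: q_B = 301/26, q_Z = 545/52.
Price P = 150 - 2·(1147/52) = 105.8846.
Bastion's profit: 105.8846·(301/26) - 48·(301/26) - (3/2)(301/26)² = 469.0880.

469.09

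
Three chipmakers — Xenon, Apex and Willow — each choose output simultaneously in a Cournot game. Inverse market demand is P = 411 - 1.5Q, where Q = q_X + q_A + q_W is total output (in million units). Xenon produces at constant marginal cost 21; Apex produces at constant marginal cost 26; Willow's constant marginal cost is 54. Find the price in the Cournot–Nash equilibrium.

128

Xenon's profit: π_X = (411 - 1.5Q)q_X - (21q_X). Setting ∂π_X/∂q_X = 0: 390 - 3q_X - (3/2)(q_A + q_W) = 0.
Apex's profit: π_A = (411 - 1.5Q)q_A - (26q_A). Setting ∂π_A/∂q_A = 0: 385 - 3q_A - (3/2)(q_X + q_W) = 0.
Willow's first-order condition: 357 - 3q_W - (3/2)(q_X + q_A) = 0.
Summing all 3 equations gives 1132 − 6Q = 0, hence Q = 566/3.
Back-substituting: q_X = (390 − 283)/(3/2) = 214/3, q_A = (385 − 283)/(3/2) = 68, q_W = (357 − 283)/(3/2) = 148/3.
Total output Q = 566/3, so price P = 411 - (3/2)·(566/3) = 128.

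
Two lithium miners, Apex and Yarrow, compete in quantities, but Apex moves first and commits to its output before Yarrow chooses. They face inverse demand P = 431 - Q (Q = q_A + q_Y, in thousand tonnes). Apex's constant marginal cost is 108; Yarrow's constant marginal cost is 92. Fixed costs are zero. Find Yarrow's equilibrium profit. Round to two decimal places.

8602.56

Solve by backward induction. Given q_A, the follower Yarrow maximises π_Y = (431 - q_A - q_Y)q_Y - 92q_Y.
Setting the follower's marginal profit to zero, 339 - q_A - 2q_Y = 0, i.e. q_Y = (339 - q_A)/2.
Apex substitutes q_Y(q_A) into its own profit: π_A = q_A(431 - q_A - (339 - q_A)/2) - 108q_A = (523/2 - (1/2)q_A)q_A - 108q_A.
Maximising: ∂π_A/∂q_A = 307/2 - q_A = 0, giving q_A = 307/2.
Then q_Y = (339 - 307/2)/2 = 371/4.
Price P = 431 - 985/4 = 739/4.
Yarrow's profit: (739/4 - 92)·(371/4) = 8602.5625.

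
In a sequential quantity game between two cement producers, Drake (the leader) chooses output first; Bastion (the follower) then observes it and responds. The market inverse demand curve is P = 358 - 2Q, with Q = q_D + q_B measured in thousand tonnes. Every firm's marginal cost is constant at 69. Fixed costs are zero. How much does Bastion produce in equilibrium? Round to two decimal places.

36.13

The follower Bastion best-responds to any q_D: π_B = (358 - 2Q)q_B - 69q_B.
Follower FOC: 289 - 2q_D - 4q_B = 0, so q_B(q_D) = (289 - 2q_D)/4.
Drake substitutes q_B(q_D) into its own profit: π_D = q_D(358 - 2q_D - (289 - 2q_D)/2) - 69q_D = (427/2 - q_D)q_D - 69q_D.
Maximising: ∂π_D/∂q_D = 289/2 - 2q_D = 0, giving q_D = 289/4.
Then q_B = (289 - 2·(289/4))/4 = 289/8.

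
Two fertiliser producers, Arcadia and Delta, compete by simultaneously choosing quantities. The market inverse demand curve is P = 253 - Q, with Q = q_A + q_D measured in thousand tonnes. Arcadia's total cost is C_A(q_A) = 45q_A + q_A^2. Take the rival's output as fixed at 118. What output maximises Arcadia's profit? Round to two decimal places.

22.50

With the rival's output fixed at 118, Arcadia's profit is π_A = (253 - 118 - q_A)q_A - (45q_A + q_A²) = (135 - q_A)q_A - (45q_A + q_A²).
∂π_A/∂q_A = 90 - 4q_A = 0, so q_A = 45/2.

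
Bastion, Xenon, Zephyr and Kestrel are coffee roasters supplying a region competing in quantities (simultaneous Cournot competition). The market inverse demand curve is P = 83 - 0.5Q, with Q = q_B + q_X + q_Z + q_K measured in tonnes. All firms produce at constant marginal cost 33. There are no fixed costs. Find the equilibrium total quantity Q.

A representative firm's profit is π_i = q_i(83 - 0.5Q) - 33q_i.
Setting ∂π_i/∂q_i = 0 with rivals' quantities fixed: 50 - q_i - (1/2)·Σ_{j≠i} q_j = 0.
By symmetry each firm produces the same amount; substituting Σ_{j≠i} q_j = 3q_i yields q_i = 50/(5/2) = 20.
Total output Q = 20 + 20 + 20 + 20 = 80.

80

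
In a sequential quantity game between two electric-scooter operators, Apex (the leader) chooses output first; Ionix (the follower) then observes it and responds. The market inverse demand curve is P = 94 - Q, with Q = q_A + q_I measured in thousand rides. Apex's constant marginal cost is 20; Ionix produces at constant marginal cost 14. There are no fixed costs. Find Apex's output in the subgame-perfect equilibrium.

34

Solve by backward induction. Given q_A, the follower Ionix maximises π_I = (94 - q_A - q_I)q_I - 14q_I.
Follower FOC: 80 - q_A - 2q_I = 0, so q_I(q_A) = (80 - q_A)/2.
The leader anticipates this reaction. Substituting into P = 94 - Q gives P = 54 - (1/2)q_A, so π_A = (54 - (1/2)q_A)q_A - 20q_A.
Maximising: ∂π_A/∂q_A = 34 - q_A = 0, giving q_A = 34.
Then q_I = (80 - 34)/2 = 23.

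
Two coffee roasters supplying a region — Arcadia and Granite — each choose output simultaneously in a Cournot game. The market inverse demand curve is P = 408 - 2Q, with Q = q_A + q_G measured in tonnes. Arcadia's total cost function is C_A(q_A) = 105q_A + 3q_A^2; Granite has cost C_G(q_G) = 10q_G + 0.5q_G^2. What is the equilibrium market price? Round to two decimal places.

Arcadia's profit: π_A = (408 - 2Q)q_A - (105q_A + 3q_A²). Setting ∂π_A/∂q_A = 0: 303 - 10q_A - 2(q_G) = 0.
Granite's first-order condition: 398 - 5q_G - 2(q_A) = 0.
So q_A = (303 - 2q_G)/10 and q_G = (398 - 2q_A)/5.
Substituting one into the other gives q_A = 719/46 and q_G = 1687/23.
Total output Q = 88.9783, so price P = 408 - 2·88.9783 = 230.0435.

230.04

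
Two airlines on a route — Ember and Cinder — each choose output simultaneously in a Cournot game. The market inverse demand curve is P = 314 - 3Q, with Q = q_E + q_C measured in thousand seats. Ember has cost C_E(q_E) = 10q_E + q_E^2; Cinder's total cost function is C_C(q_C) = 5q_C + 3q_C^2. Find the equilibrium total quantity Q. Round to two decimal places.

49.21

Ember's profit: π_E = (314 - 3Q)q_E - (10q_E + q_E²). Setting ∂π_E/∂q_E = 0: 304 - 8q_E - 3(q_C) = 0.
Cinder's first-order condition: 309 - 12q_C - 3(q_E) = 0.
So q_E = (304 - 3q_C)/8 and q_C = (309 - 3q_E)/12.
Substituting one into the other gives q_E = 907/29 and q_C = 520/29.
Total output Q = 907/29 + 520/29 = 1427/29.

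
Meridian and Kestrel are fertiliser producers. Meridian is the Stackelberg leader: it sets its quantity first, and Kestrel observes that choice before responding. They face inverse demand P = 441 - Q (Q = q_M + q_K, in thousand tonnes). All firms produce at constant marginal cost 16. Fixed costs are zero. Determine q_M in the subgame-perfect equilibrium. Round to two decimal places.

Solve by backward induction. Given q_M, the follower Kestrel maximises π_K = (441 - q_M - q_K)q_K - 16q_K.
Follower FOC: 425 - q_M - 2q_K = 0, so q_K(q_M) = (425 - q_M)/2.
The leader anticipates this reaction. Substituting into P = 441 - Q gives P = 457/2 - (1/2)q_M, so π_M = (457/2 - (1/2)q_M)q_M - 16q_M.
Maximising: ∂π_M/∂q_M = 425/2 - q_M = 0, giving q_M = 425/2.
Then q_K = (425 - 425/2)/2 = 425/4.

212.50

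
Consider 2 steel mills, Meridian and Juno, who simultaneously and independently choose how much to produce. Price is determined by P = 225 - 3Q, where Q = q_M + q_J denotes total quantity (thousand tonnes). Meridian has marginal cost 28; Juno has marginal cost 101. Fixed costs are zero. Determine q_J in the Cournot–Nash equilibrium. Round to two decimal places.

5.67

Meridian's profit: π_M = (225 - 3Q)q_M - (28q_M). Setting ∂π_M/∂q_M = 0: 197 - 6q_M - 3(q_J) = 0.
Juno's profit: π_J = (225 - 3Q)q_J - (101q_J). Setting ∂π_J/∂q_J = 0: 124 - 6q_J - 3(q_M) = 0.
So q_M = (197 - 3q_J)/6 and q_J = (124 - 3q_M)/6.
Solving the pair: q_M = 30, q_J = 17/3.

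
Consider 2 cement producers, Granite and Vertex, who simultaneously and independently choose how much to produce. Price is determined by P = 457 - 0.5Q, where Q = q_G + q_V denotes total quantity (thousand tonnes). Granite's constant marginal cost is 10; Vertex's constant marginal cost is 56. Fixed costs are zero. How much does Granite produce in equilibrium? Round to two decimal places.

328.67

Granite's profit: π_G = (457 - 0.5Q)q_G - (10q_G). Setting ∂π_G/∂q_G = 0: 447 - q_G - (1/2)(q_V) = 0.
Vertex's profit: π_V = (457 - 0.5Q)q_V - (56q_V). Setting ∂π_V/∂q_V = 0: 401 - q_V - (1/2)(q_G) = 0.
Rearranging gives the reaction functions q_G = (447 - (1/2)q_V) and q_V = (401 - (1/2)q_G).
Substituting one into the other gives q_G = 986/3 and q_V = 710/3.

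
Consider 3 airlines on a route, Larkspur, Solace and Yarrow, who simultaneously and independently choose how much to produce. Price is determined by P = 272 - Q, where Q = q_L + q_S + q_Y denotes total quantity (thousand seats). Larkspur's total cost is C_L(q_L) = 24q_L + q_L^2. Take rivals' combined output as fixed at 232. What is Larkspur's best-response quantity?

4

With rivals' combined output fixed at 232, Larkspur's profit is π_L = (272 - 232 - q_L)q_L - (24q_L + q_L²) = (40 - q_L)q_L - (24q_L + q_L²).
∂π_L/∂q_L = 16 - 4q_L = 0, so q_L = 4.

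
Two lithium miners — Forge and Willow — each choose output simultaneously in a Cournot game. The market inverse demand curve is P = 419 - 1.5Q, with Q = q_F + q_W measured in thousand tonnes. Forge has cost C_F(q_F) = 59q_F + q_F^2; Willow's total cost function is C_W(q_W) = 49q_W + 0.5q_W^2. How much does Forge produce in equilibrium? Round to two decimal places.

49.86

Forge's profit: π_F = (419 - 1.5Q)q_F - (59q_F + q_F²). Setting ∂π_F/∂q_F = 0: 360 - 5q_F - (3/2)(q_W) = 0.
Willow's first-order condition: 370 - 4q_W - (3/2)(q_F) = 0.
Rearranging gives the reaction functions q_F = (360 - (3/2)q_W)/5 and q_W = (370 - (3/2)q_F)/4.
Solving the pair: q_F = 49.8592, q_W = 73.8028.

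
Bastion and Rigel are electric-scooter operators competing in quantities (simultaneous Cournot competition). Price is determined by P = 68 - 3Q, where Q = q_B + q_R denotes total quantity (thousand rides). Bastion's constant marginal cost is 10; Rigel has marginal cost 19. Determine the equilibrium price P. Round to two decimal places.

32.33

Bastion's profit: π_B = (68 - 3Q)q_B - (10q_B). Setting ∂π_B/∂q_B = 0: 58 - 6q_B - 3(q_R) = 0.
Rigel's profit: π_R = (68 - 3Q)q_R - (19q_R). Setting ∂π_R/∂q_R = 0: 49 - 6q_R - 3(q_B) = 0.
Best responses: q_B = (58 - 3q_R)/6, q_R = (49 - 3q_B)/6.
Solving the pair: q_B = 67/9, q_R = 40/9.
Total output Q = 107/9, so price P = 68 - 3·(107/9) = 97/3.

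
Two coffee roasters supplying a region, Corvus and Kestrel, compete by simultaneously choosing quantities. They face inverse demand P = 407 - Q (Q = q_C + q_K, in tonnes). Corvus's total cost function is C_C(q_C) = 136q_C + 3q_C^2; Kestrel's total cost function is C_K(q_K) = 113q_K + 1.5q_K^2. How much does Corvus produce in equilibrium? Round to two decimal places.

Corvus's profit: π_C = (407 - Q)q_C - (136q_C + 3q_C²). Setting ∂π_C/∂q_C = 0: 271 - 8q_C - (q_K) = 0.
Kestrel's profit: π_K = (407 - Q)q_K - (113q_K + (3/2)q_K²). Setting ∂π_K/∂q_K = 0: 294 - 5q_K - (q_C) = 0.
So q_C = (271 - q_K)/8 and q_K = (294 - q_C)/5.
Solving the pair: q_C = 1061/39, q_K = 53.3590.

27.21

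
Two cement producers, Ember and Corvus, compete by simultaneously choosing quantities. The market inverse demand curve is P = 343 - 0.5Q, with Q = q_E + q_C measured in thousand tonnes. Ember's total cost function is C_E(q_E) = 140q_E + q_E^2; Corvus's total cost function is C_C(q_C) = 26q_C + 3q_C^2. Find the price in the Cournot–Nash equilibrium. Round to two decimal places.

Ember's profit: π_E = (343 - 0.5Q)q_E - (140q_E + q_E²). Setting ∂π_E/∂q_E = 0: 203 - 3q_E - (1/2)(q_C) = 0.
Corvus's profit: π_C = (343 - 0.5Q)q_C - (26q_C + 3q_C²). Setting ∂π_C/∂q_C = 0: 317 - 7q_C - (1/2)(q_E) = 0.
Rearranging gives the reaction functions q_E = (203 - (1/2)q_C)/3 and q_C = (317 - (1/2)q_E)/7.
Substituting one into the other gives q_E = 60.8434 and q_C = 40.9398.
Total output Q = 101.7831, so price P = 343 - (1/2)·101.7831 = 292.1084.

292.11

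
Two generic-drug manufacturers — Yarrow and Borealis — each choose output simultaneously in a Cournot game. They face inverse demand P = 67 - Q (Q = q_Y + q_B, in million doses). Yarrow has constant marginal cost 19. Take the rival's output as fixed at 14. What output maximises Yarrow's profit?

With the rival's output fixed at 14, Yarrow's profit is π_Y = (67 - 14 - q_Y)q_Y - (19q_Y) = (53 - q_Y)q_Y - (19q_Y).
∂π_Y/∂q_Y = 34 - 2q_Y = 0, so q_Y = 17.

17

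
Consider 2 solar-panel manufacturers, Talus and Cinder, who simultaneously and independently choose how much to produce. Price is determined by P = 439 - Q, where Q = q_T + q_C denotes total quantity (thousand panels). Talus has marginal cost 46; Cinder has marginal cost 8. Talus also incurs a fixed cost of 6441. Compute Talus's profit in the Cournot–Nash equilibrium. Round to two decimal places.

Talus's profit: π_T = (439 - Q)q_T - (46q_T). Setting ∂π_T/∂q_T = 0: 393 - 2q_T - (q_C) = 0.
Cinder's first-order condition: 431 - 2q_C - (q_T) = 0.
So q_T = (393 - q_C)/2 and q_C = (431 - q_T)/2.
Solving the pair: q_T = 355/3, q_C = 469/3.
Price P = 439 - 824/3 = 493/3.
Talus's profit: (493/3 - 46)·(355/3) - 6441 = 7561.7778.

7561.78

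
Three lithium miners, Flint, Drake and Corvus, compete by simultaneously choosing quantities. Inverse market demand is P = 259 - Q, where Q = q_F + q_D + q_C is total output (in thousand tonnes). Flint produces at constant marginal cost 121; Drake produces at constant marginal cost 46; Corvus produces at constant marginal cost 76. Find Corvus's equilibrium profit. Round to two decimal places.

2450.25

Flint's profit: π_F = (259 - Q)q_F - (121q_F). Setting ∂π_F/∂q_F = 0: 138 - 2q_F - (q_D + q_C) = 0.
Drake's first-order condition: 213 - 2q_D - (q_F + q_C) = 0.
Corvus's profit: π_C = (259 - Q)q_C - (76q_C). Setting ∂π_C/∂q_C = 0: 183 - 2q_C - (q_F + q_D) = 0.
Adding the 3 first-order conditions: 534 − 4Q = 0, so Q = 267/2.
Back-substituting: q_F = (138 − 267/2) = 9/2, q_D = (213 − 267/2) = 159/2, q_C = (183 − 267/2) = 99/2.
Price P = 259 - 267/2 = 251/2.
Corvus's profit: (251/2 - 76)·(99/2) = 2450.2500.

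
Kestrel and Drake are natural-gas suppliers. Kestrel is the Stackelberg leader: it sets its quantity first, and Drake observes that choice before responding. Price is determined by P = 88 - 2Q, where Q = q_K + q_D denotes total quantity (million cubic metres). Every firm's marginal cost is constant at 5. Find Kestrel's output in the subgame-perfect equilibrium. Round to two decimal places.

20.75

The follower Drake best-responds to any q_K: π_D = (88 - 2Q)q_D - 5q_D.
Setting the follower's marginal profit to zero, 83 - 2q_K - 4q_D = 0, i.e. q_D = (83 - 2q_K)/4.
Kestrel substitutes q_D(q_K) into its own profit: π_K = q_K(88 - 2q_K - (83 - 2q_K)/2) - 5q_K = (93/2 - q_K)q_K - 5q_K.
Maximising: ∂π_K/∂q_K = 83/2 - 2q_K = 0, giving q_K = 83/4.
Then q_D = (83 - 2·(83/4))/4 = 83/8.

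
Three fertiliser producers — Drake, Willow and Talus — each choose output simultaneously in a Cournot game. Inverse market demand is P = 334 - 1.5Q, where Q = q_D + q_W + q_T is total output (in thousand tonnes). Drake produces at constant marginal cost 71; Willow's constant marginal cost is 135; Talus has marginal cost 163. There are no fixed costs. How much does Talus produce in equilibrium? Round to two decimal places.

8.50

Drake's profit: π_D = (334 - 1.5Q)q_D - (71q_D). Setting ∂π_D/∂q_D = 0: 263 - 3q_D - (3/2)(q_W + q_T) = 0.
Willow's profit: π_W = (334 - 1.5Q)q_W - (135q_W). Setting ∂π_W/∂q_W = 0: 199 - 3q_W - (3/2)(q_D + q_T) = 0.
Talus's first-order condition: 171 - 3q_T - (3/2)(q_D + q_W) = 0.
Adding the 3 first-order conditions: 633 − 6Q = 0, so Q = 211/2.
Back-substituting: q_D = (263 − 633/4)/(3/2) = 419/6, q_W = (199 − 633/4)/(3/2) = 163/6, q_T = (171 − 633/4)/(3/2) = 17/2.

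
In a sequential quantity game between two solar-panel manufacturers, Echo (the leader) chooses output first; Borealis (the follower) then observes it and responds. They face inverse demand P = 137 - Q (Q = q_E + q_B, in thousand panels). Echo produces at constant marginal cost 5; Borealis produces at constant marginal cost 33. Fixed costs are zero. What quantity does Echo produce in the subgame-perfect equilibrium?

80

Solve by backward induction. Given q_E, the follower Borealis maximises π_B = (137 - q_E - q_B)q_B - 33q_B.
∂π_B/∂q_B = 104 - q_E - 2q_B = 0 gives the reaction function q_B = (104 - q_E)/2.
Echo substitutes q_B(q_E) into its own profit: π_E = q_E(137 - q_E - (104 - q_E)/2) - 5q_E = (85 - (1/2)q_E)q_E - 5q_E.
The leader's first-order condition 80 - q_E = 0 yields q_E = 80.
Then q_B = (104 - 80)/2 = 12.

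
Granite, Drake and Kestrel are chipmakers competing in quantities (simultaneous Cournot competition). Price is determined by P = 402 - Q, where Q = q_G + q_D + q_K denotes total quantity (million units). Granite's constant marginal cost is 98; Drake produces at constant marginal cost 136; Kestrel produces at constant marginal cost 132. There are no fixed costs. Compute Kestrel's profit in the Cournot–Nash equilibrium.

3600

Granite's profit: π_G = (402 - Q)q_G - (98q_G). Setting ∂π_G/∂q_G = 0: 304 - 2q_G - (q_D + q_K) = 0.
Drake's first-order condition: 266 - 2q_D - (q_G + q_K) = 0.
Kestrel's first-order condition: 270 - 2q_K - (q_G + q_D) = 0.
Adding the 3 first-order conditions: 840 − 4Q = 0, so Q = 210.
Back-substituting: q_G = (304 − 210) = 94, q_D = (266 − 210) = 56, q_K = (270 − 210) = 60.
Price P = 402 - 210 = 192.
Kestrel's profit: (192 - 132)·60 = 3600.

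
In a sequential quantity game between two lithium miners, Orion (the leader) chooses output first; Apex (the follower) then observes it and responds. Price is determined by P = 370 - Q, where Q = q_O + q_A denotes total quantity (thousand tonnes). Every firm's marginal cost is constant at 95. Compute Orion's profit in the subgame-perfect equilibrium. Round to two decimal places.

9453.13

Solve by backward induction. Given q_O, the follower Apex maximises π_A = (370 - q_O - q_A)q_A - 95q_A.
Follower FOC: 275 - q_O - 2q_A = 0, so q_A(q_O) = (275 - q_O)/2.
The leader anticipates this reaction. Substituting into P = 370 - Q gives P = 465/2 - (1/2)q_O, so π_O = (465/2 - (1/2)q_O)q_O - 95q_O.
Leader FOC: 275/2 - q_O = 0, so q_O = 275/2.
Then q_A = (275 - 275/2)/2 = 275/4.
Price P = 370 - 825/4 = 655/4.
Orion's profit: (655/4 - 95)·(275/2) = 9453.1250.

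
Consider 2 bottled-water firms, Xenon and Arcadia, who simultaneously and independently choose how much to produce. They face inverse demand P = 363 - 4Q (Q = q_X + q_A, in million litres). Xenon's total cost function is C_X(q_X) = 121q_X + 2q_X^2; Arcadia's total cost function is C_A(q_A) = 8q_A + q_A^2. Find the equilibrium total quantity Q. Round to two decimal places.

41.27

Xenon's profit: π_X = (363 - 4Q)q_X - (121q_X + 2q_X²). Setting ∂π_X/∂q_X = 0: 242 - 12q_X - 4(q_A) = 0.
Arcadia's profit: π_A = (363 - 4Q)q_A - (8q_A + q_A²). Setting ∂π_A/∂q_A = 0: 355 - 10q_A - 4(q_X) = 0.
Best responses: q_X = (242 - 4q_A)/12, q_A = (355 - 4q_X)/10.
Solving the pair: q_X = 125/13, q_A = 823/26.
Total output Q = 125/13 + 823/26 = 1073/26.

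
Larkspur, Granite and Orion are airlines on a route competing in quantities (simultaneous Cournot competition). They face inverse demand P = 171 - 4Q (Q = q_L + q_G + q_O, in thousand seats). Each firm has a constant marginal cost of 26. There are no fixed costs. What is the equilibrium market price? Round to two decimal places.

62.25

A representative firm's profit is π_i = q_i(171 - 4Q) - 26q_i.
Setting ∂π_i/∂q_i = 0 with rivals' quantities fixed: 145 - 8q_i - 4·Σ_{j≠i} q_j = 0.
With identical firms every q_j equals q_i, so Σ_{j≠i} q_j = 2q_i and 145 = 16q_i, giving q_i = 145/16.
Total output Q = 435/16, so price P = 171 - 4·(435/16) = 249/4.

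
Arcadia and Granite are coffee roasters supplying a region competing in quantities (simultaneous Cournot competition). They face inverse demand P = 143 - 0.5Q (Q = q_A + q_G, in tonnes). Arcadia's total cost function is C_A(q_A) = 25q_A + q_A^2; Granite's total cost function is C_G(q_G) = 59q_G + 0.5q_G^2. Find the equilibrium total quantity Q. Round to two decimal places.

67.30

Arcadia's profit: π_A = (143 - 0.5Q)q_A - (25q_A + q_A²). Setting ∂π_A/∂q_A = 0: 118 - 3q_A - (1/2)(q_G) = 0.
Granite's first-order condition: 84 - 2q_G - (1/2)(q_A) = 0.
Best responses: q_A = (118 - (1/2)q_G)/3, q_G = (84 - (1/2)q_A)/2.
Solving the pair: q_A = 776/23, q_G = 772/23.
Total output Q = 776/23 + 772/23 = 1548/23.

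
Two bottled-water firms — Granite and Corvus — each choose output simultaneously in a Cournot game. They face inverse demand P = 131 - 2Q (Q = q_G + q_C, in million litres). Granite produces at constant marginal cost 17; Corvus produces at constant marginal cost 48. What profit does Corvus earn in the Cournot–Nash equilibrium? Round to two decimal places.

Granite's profit: π_G = (131 - 2Q)q_G - (17q_G). Setting ∂π_G/∂q_G = 0: 114 - 4q_G - 2(q_C) = 0.
Corvus's profit: π_C = (131 - 2Q)q_C - (48q_C). Setting ∂π_C/∂q_C = 0: 83 - 4q_C - 2(q_G) = 0.
So q_G = (114 - 2q_C)/4 and q_C = (83 - 2q_G)/4.
Solving the pair: q_G = 145/6, q_C = 26/3.
Price P = 131 - 2·(197/6) = 196/3.
Corvus's profit: (196/3 - 48)·(26/3) = 1352/9.

150.22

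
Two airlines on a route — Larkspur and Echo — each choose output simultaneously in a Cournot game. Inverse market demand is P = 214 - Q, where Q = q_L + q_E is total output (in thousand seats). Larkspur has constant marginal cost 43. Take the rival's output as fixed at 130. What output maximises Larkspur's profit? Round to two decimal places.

20.50

With the rival's output fixed at 130, Larkspur's profit is π_L = (214 - 130 - q_L)q_L - (43q_L) = (84 - q_L)q_L - (43q_L).
∂π_L/∂q_L = 41 - 2q_L = 0, so q_L = 41/2.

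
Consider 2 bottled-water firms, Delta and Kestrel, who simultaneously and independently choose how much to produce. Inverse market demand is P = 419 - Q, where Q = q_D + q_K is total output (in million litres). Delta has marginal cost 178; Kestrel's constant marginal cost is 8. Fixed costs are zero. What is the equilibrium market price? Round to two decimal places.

201.67

Delta's profit: π_D = (419 - Q)q_D - (178q_D). Setting ∂π_D/∂q_D = 0: 241 - 2q_D - (q_K) = 0.
Kestrel's profit: π_K = (419 - Q)q_K - (8q_K). Setting ∂π_K/∂q_K = 0: 411 - 2q_K - (q_D) = 0.
Best responses: q_D = (241 - q_K)/2, q_K = (411 - q_D)/2.
Substituting one into the other gives q_D = 71/3 and q_K = 581/3.
Total output Q = 652/3, so price P = 419 - 652/3 = 605/3.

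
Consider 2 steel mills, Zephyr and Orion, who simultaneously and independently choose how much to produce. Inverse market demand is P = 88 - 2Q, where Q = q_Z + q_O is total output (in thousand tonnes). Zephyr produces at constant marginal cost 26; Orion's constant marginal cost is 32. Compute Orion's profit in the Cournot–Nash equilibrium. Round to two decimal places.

138.89

Zephyr's profit: π_Z = (88 - 2Q)q_Z - (26q_Z). Setting ∂π_Z/∂q_Z = 0: 62 - 4q_Z - 2(q_O) = 0.
Orion's profit: π_O = (88 - 2Q)q_O - (32q_O). Setting ∂π_O/∂q_O = 0: 56 - 4q_O - 2(q_Z) = 0.
Best responses: q_Z = (62 - 2q_O)/4, q_O = (56 - 2q_Z)/4.
Solving the pair: q_Z = 34/3, q_O = 25/3.
Price P = 88 - 2·(59/3) = 146/3.
Orion's profit: (146/3 - 32)·(25/3) = 1250/9.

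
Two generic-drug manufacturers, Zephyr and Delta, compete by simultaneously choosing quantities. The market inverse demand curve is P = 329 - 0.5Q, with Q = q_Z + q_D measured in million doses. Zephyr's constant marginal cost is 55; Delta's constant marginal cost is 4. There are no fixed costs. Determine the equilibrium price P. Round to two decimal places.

Zephyr's profit: π_Z = (329 - 0.5Q)q_Z - (55q_Z). Setting ∂π_Z/∂q_Z = 0: 274 - q_Z - (1/2)(q_D) = 0.
Delta's first-order condition: 325 - q_D - (1/2)(q_Z) = 0.
Best responses: q_Z = (274 - (1/2)q_D), q_D = (325 - (1/2)q_Z).
Substituting one into the other gives q_Z = 446/3 and q_D = 752/3.
Total output Q = 1198/3, so price P = 329 - (1/2)·(1198/3) = 388/3.

129.33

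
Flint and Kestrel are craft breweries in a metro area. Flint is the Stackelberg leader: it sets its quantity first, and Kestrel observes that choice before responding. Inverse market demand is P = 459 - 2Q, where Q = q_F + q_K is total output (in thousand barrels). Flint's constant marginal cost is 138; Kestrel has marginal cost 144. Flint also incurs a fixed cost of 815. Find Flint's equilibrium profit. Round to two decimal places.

5868.06

Solve by backward induction. Given q_F, the follower Kestrel maximises π_K = (459 - 2q_F - 2q_K)q_K - 144q_K.
∂π_K/∂q_K = 315 - 2q_F - 4q_K = 0 gives the reaction function q_K = (315 - 2q_F)/4.
Flint substitutes q_K(q_F) into its own profit: π_F = q_F(459 - 2q_F - (315 - 2q_F)/2) - 138q_F = (603/2 - q_F)q_F - 138q_F.
The leader's first-order condition 327/2 - 2q_F = 0 yields q_F = 327/4.
Then q_K = (315 - 2·(327/4))/4 = 303/8.
Price P = 459 - 2·(957/8) = 879/4.
Flint's profit: (879/4 - 138)·(327/4) - 815 = 5868.0625.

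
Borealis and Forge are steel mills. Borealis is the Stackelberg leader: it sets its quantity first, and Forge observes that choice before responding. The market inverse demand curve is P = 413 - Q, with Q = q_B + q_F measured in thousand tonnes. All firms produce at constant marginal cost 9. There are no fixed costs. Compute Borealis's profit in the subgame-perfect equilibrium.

Solve by backward induction. Given q_B, the follower Forge maximises π_F = (413 - q_B - q_F)q_F - 9q_F.
Follower FOC: 404 - q_B - 2q_F = 0, so q_F(q_B) = (404 - q_B)/2.
The leader anticipates this reaction. Substituting into P = 413 - Q gives P = 211 - (1/2)q_B, so π_B = (211 - (1/2)q_B)q_B - 9q_B.
Leader FOC: 202 - q_B = 0, so q_B = 202.
Then q_F = (404 - 202)/2 = 101.
Price P = 413 - 303 = 110.
Borealis's profit: (110 - 9)·202 = 20402.

20402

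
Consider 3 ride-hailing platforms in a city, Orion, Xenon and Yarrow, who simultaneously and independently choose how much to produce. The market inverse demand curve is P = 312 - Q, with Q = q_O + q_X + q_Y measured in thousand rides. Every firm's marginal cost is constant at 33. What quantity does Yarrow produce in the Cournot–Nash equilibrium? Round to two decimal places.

Each firm earns π_i = (312 - Q)q_i - 33q_i.
First-order condition (treating rivals' output as given): 279 - 2q_i - Σ_{j≠i} q_j = 0.
By symmetry each firm produces the same amount; substituting Σ_{j≠i} q_j = 2q_i yields q_i = 279/4.

69.75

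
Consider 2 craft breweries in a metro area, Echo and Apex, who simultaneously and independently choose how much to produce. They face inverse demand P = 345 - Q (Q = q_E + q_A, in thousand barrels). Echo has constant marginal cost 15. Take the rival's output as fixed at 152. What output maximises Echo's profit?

89

With the rival's output fixed at 152, Echo's profit is π_E = (345 - 152 - q_E)q_E - (15q_E) = (193 - q_E)q_E - (15q_E).
∂π_E/∂q_E = 178 - 2q_E = 0, so q_E = 89.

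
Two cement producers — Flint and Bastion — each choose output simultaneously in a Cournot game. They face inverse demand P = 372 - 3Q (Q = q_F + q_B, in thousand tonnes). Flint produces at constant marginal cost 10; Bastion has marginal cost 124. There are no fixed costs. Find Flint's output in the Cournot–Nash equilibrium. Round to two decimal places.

Flint's profit: π_F = (372 - 3Q)q_F - (10q_F). Setting ∂π_F/∂q_F = 0: 362 - 6q_F - 3(q_B) = 0.
Bastion's profit: π_B = (372 - 3Q)q_B - (124q_B). Setting ∂π_B/∂q_B = 0: 248 - 6q_B - 3(q_F) = 0.
So q_F = (362 - 3q_B)/6 and q_B = (248 - 3q_F)/6.
Substituting one into the other gives q_F = 476/9 and q_B = 134/9.

52.89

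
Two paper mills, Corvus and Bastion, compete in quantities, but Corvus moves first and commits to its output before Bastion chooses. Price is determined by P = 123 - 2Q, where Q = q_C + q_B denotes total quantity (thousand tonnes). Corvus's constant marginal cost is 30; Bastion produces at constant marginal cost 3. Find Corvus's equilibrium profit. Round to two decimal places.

The follower Bastion best-responds to any q_C: π_B = (123 - 2Q)q_B - 3q_B.
Follower FOC: 120 - 2q_C - 4q_B = 0, so q_B(q_C) = (120 - 2q_C)/4.
The leader anticipates this reaction. Substituting into P = 123 - 2Q gives P = 63 - q_C, so π_C = (63 - q_C)q_C - 30q_C.
The leader's first-order condition 33 - 2q_C = 0 yields q_C = 33/2.
Then q_B = (120 - 2·(33/2))/4 = 87/4.
Price P = 123 - 2·(153/4) = 93/2.
Corvus's profit: (93/2 - 30)·(33/2) = 1089/4.

272.25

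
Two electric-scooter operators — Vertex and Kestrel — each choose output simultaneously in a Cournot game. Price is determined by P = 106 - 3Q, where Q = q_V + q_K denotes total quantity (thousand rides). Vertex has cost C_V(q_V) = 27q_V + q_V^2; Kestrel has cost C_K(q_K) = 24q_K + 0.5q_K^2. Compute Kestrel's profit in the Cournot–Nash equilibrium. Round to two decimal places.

278.16

Vertex's profit: π_V = (106 - 3Q)q_V - (27q_V + q_V²). Setting ∂π_V/∂q_V = 0: 79 - 8q_V - 3(q_K) = 0.
Kestrel's profit: π_K = (106 - 3Q)q_K - (24q_K + (1/2)q_K²). Setting ∂π_K/∂q_K = 0: 82 - 7q_K - 3(q_V) = 0.
Best responses: q_V = (79 - 3q_K)/8, q_K = (82 - 3q_V)/7.
Substituting one into the other gives q_V = 307/47 and q_K = 419/47.
Price P = 106 - 3·(726/47) = 59.6596.
Kestrel's profit: 59.6596·(419/47) - 24·(419/47) - (1/2)(419/47)² = 278.1636.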